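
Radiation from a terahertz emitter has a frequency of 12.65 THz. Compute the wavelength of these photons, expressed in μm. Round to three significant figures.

Use c = 2.99792458e8 m/s.
In SI units: f = 12.65 THz = 1.265e13 Hz.
For a photon λ = c/f, so λ = 2.370e-5 m.
Converting to μm: λ = 23.70 μm ≈ 23.7 μm.

23.7 μm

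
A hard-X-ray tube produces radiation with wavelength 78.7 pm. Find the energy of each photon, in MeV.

0.0158 MeV

Use h = 6.62607015·10^-34 J·s, c = 2.99792458·10^8 m/s, 1 eV = 1.602176634·10^-19 J.
In SI units: λ = 78.7 pm = 7.87·10^-11 m.
Apply E = hc/λ: E = 2.524·10^-15 J.
Converting to MeV: E = 0.01575 MeV ≈ 0.0158 MeV.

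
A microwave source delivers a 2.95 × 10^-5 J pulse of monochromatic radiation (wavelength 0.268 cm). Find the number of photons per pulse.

Per-photon energy: E = 7.412 × 10^-23 J (from wavelength = 0.268 cm).
N = E_total / E_photon = 2.95 × 10^-5 J / 7.412 × 10^-23 J = 3.98 × 10^17.

3.98 × 10^17 photons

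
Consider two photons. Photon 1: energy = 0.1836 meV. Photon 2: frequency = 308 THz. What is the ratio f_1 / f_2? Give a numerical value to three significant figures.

f_1 = 4.439e10 Hz (from energy = 0.1836 meV, via f = E/h).
f_2 = 3.080e14 Hz (from frequency = 308 THz, via f given directly).
Ratio = 4.439e10 / 3.080e14 = 1.44e-4.

1.44e-4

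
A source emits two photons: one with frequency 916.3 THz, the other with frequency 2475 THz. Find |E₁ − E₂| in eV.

6.45 eV

Using E = hf: E₁ = 6.0715 × 10^-19 J, E₂ = 1.6400 × 10^-18 J.
|ΔE| = |6.0715 × 10^-19 − 1.6400 × 10^-18| = 1.03 × 10^-18 J = 6.45 eV.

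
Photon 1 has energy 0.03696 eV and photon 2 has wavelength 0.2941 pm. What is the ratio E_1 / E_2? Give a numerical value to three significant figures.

E_1 = 5.922·10^-21 J (from energy = 0.03696 eV, via E given directly).
E_2 = 6.754·10^-13 J (from wavelength = 0.2941 pm, via E = hc/λ).
Ratio = 5.922·10^-21 / 6.754·10^-13 = 8.77·10^-9.

8.77·10^-9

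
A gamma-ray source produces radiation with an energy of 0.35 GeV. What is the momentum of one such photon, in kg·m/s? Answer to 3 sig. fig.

First convert: E = 0.35 GeV = 5.6076e-11 J.
Apply p = E/c: p = 1.871e-19 kg·m/s.
So p ≈ 1.87e-19 kg·m/s.

1.87e-19 kg·m/s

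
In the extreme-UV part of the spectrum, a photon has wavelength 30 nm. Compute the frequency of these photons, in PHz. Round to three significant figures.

First convert: λ = 30 nm = 3.0·10^-8 m.
For a photon f = c/λ, so f = 9.993·10^15 Hz.
Converting to PHz: f = 9.993 PHz ≈ 9.99 PHz.

9.99 PHz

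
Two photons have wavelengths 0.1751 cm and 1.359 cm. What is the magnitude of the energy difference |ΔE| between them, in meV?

Using E = hc/λ: E₁ = 1.1345e-22 J, E₂ = 1.4617e-23 J.
|ΔE| = |1.1345e-22 − 1.4617e-23| = 9.88e-23 J = 0.617 meV.

0.617 meV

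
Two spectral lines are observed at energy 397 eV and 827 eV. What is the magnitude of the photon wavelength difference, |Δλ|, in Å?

Using λ = hc/E: λ₁ = 3.123e-9 m, λ₂ = 1.499e-9 m.
|Δλ| = |3.123e-9 − 1.499e-9| = 1.62e-9 m = 16.2 Å.

16.2 Å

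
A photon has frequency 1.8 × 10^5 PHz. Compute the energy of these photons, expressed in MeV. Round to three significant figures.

0.744 MeV

Take h = 6.62607015 × 10^-34 J·s, 1 eV = 1.602176634 × 10^-19 J.
In SI units: f = 1.8 × 10^5 PHz = 1.8 × 10^20 Hz.
For a photon E = hf, so E = 1.193 × 10^-13 J.
Converting to MeV: E = 0.7444 MeV ≈ 0.744 MeV.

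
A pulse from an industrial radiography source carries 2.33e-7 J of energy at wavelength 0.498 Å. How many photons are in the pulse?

Per-photon energy: E = 3.989e-15 J (from wavelength = 0.498 Å).
N = E_total / E_photon = 2.33e-7 J / 3.989e-15 J = 5.84e7.

5.84e7 photons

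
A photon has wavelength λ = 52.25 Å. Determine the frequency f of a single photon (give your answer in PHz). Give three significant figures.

57.4 PHz

(c = 2.99792458 × 10^8 m/s.)
Convert to SI: λ = 52.25 Å = 5.225 × 10^-9 m.
Since f = c/λ for a photon, f = 5.738 × 10^16 Hz.
Converting to PHz: f = 57.38 PHz ≈ 57.4 PHz.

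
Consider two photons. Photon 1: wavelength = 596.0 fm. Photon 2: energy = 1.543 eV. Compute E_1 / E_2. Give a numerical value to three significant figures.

E_1 = 3.333e-13 J (from wavelength = 596.0 fm, via E = hc/λ).
E_2 = 2.472e-19 J (from energy = 1.543 eV, via E given directly).
Ratio = 3.333e-13 / 2.472e-19 = 1.35e6.

1.35e6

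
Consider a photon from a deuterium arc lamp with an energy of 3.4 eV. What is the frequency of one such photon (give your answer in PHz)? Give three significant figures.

0.822 PHz

Convert to SI: E = 3.4 eV = 5.4474e-19 J.
Since f = E/h for a photon, f = 8.221e14 Hz.
Converting to PHz: f = 0.8221 PHz ≈ 0.822 PHz.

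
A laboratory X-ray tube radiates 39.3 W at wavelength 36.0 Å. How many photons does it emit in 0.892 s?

6.35e17 photons

Total energy: E_total = P·t = 39.3 × 0.892 = 35.06 J.
Per-photon energy: E = 5.518e-17 J.
N = E_total / E_photon = 6.35e17.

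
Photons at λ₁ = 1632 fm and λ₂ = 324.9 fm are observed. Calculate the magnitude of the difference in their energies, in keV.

Using E = hc/λ: E₁ = 1.2172 × 10^-13 J, E₂ = 6.1140 × 10^-13 J.
|ΔE| = |1.2172 × 10^-13 − 6.1140 × 10^-13| = 4.90 × 10^-13 J = 3060 keV.

3060 keV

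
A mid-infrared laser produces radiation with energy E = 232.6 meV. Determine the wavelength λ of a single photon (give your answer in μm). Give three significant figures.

First convert: E = 232.6 meV = 3.7267 × 10^-20 J.
The photon relation is λ = hc/E, giving λ = 5.330 × 10^-6 m.
Converting to μm: λ = 5.330 μm ≈ 5.33 μm.

5.33 μm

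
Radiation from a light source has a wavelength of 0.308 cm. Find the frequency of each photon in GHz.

97.3 GHz

Take c = 2.99792458e8 m/s.
Convert to SI: λ = 0.308 cm = 0.00308 m.
Since f = c/λ for a photon, f = 9.734e10 Hz.
Converting to GHz: f = 97.34 GHz ≈ 97.3 GHz.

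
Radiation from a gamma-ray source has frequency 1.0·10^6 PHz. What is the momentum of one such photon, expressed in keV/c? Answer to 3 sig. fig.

4140 keV/c

Take h = 6.62607015·10^-34 J·s, c = 2.99792458·10^8 m/s, 1 eV = 1.602176634·10^-19 J.
In SI units: f = 1.0·10^6 PHz = 1.0·10^21 Hz.
Since p = hf/c for a photon, p = 2.210·10^-21 kg·m/s.
Converting to keV/c: p = 4136 keV/c ≈ 4140 keV/c.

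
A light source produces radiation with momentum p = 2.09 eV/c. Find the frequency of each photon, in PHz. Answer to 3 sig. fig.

0.505 PHz

Take h = 6.62607015e-34 J·s, c = 2.99792458e8 m/s, 1 eV = 1.602176634e-19 J.
First convert: p = 2.09 eV/c = 1.1170e-27 kg·m/s.
Since f = pc/h for a photon, f = 5.054e14 Hz.
Converting to PHz: f = 0.5054 PHz ≈ 0.505 PHz.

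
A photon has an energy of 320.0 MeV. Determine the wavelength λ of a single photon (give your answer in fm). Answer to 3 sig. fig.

3.87 fm

Use h = 6.62607015·10^-34 J·s, c = 2.99792458·10^8 m/s, 1 eV = 1.602176634·10^-19 J.
First convert: E = 320.0 MeV = 5.1270·10^-11 J.
For a photon λ = hc/E, so λ = 3.875·10^-15 m.
Converting to fm: λ = 3.875 fm ≈ 3.87 fm.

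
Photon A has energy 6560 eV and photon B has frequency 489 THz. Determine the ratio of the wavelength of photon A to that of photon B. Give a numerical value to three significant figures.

λ_A = 1.890 × 10^-10 m (from energy = 6560 eV, via λ = hc/E).
λ_B = 6.131 × 10^-7 m (from frequency = 489 THz, via λ = c/f).
Ratio = 1.890 × 10^-10 / 6.131 × 10^-7 = 3.08 × 10^-4.

3.08 × 10^-4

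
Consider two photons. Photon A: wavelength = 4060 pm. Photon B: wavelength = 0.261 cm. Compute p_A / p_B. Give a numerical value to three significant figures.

6.43 × 10^5

p_A = 1.632 × 10^-25 kg·m/s (from wavelength = 4060 pm, via p = h/λ).
p_B = 2.539 × 10^-31 kg·m/s (from wavelength = 0.261 cm, via p = h/λ).
Ratio = 1.632 × 10^-25 / 2.539 × 10^-31 = 6.43 × 10^5.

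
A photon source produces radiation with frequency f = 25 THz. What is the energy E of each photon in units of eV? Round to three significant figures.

Convert to SI: f = 25 THz = 2.5e13 Hz.
Since E = hf for a photon, E = 1.657e-20 J.
Converting to eV: E = 0.1034 eV ≈ 0.103 eV.

0.103 eV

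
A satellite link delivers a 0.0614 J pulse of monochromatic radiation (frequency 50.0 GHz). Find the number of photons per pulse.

Per-photon energy: E = 3.313 × 10^-23 J (from frequency = 50.0 GHz).
N = E_total / E_photon = 0.0614 J / 3.313 × 10^-23 J = 1.85 × 10^21.

1.85 × 10^21 photons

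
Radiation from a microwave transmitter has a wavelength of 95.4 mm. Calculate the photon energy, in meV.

Take h = 6.62607015 × 10^-34 J·s, c = 2.99792458 × 10^8 m/s, 1 eV = 1.602176634 × 10^-19 J.
In SI units: λ = 95.4 mm = 0.0954 m.
For a photon E = hc/λ, so E = 2.082 × 10^-24 J.
Converting to meV: E = 0.01300 meV ≈ 0.0130 meV.

0.0130 meV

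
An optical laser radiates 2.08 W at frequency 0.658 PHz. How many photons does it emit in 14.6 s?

Total energy: E_total = P·t = 2.08 × 14.6 = 30.37 J.
Per-photon energy: E = 4.360e-19 J.
N = E_total / E_photon = 6.97e19.

6.97e19 photons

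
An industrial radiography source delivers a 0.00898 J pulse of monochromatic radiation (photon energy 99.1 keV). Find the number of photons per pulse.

5.66e11 photons

Per-photon energy: E = 1.588e-14 J (from energy = 99.1 keV).
N = E_total / E_photon = 0.00898 J / 1.588e-14 J = 5.66e11.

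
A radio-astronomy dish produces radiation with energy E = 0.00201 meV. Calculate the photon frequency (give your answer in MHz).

Convert to SI: E = 0.00201 meV = 3.2204 × 10^-25 J.
The photon relation is f = E/h, giving f = 4.860 × 10^8 Hz.
Converting to MHz: f = 486.0 MHz ≈ 486 MHz.

486 MHz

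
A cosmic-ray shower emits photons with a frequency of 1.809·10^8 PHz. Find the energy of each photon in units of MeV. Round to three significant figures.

First convert: f = 1.809·10^8 PHz = 1.809·10^23 Hz.
For a photon E = hf, so E = 1.199·10^-10 J.
Converting to MeV: E = 748.1 MeV ≈ 748 MeV.

748 MeV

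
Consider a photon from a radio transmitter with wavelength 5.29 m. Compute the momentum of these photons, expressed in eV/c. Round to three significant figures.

Take h = 6.62607015 × 10^-34 J·s, c = 2.99792458 × 10^8 m/s, 1 eV = 1.602176634 × 10^-19 J.
The photon relation is p = h/λ, giving p = 1.253 × 10^-34 kg·m/s.
Converting to eV/c: p = 2.344 × 10^-7 eV/c ≈ 2.34 × 10^-7 eV/c.

2.34 × 10^-7 eV/c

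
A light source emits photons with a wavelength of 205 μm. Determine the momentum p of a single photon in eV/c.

6.05·10^-3 eV/c

(h = 6.62607015·10^-34 J·s, c = 2.99792458·10^8 m/s, 1 eV = 1.602176634·10^-19 J.)
In SI units: λ = 205 μm = 2.05·10^-4 m.
The photon relation is p = h/λ, giving p = 3.232·10^-30 kg·m/s.
Converting to eV/c: p = 0.006048 eV/c ≈ 6.05·10^-3 eV/c.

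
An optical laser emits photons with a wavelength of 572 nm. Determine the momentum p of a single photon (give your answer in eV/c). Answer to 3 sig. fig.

2.17 eV/c

Take h = 6.62607015 × 10^-34 J·s, c = 2.99792458 × 10^8 m/s, 1 eV = 1.602176634 × 10^-19 J.
Convert to SI: λ = 572 nm = 5.72 × 10^-7 m.
Apply p = h/λ: p = 1.158 × 10^-27 kg·m/s.
Converting to eV/c: p = 2.168 eV/c ≈ 2.17 eV/c.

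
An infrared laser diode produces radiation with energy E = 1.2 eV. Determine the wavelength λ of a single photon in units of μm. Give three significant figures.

(h = 6.62607015e-34 J·s, c = 2.99792458e8 m/s, 1 eV = 1.602176634e-19 J.)
In SI units: E = 1.2 eV = 1.9226e-19 J.
The photon relation is λ = hc/E, giving λ = 1.033e-6 m.
Converting to μm: λ = 1.033 μm ≈ 1.03 μm.

1.03 μm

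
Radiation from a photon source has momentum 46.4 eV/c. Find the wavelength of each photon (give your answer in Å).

First convert: p = 46.4 eV/c = 2.4797 × 10^-26 kg·m/s.
Apply λ = h/p: λ = 2.672 × 10^-8 m.
Converting to Å: λ = 267.2 Å ≈ 267 Å.

267 Å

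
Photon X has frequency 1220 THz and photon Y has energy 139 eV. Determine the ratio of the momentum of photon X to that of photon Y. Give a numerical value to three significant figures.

p_X = 2.696 × 10^-27 kg·m/s (from frequency = 1220 THz, via p = hf/c).
p_Y = 7.429 × 10^-26 kg·m/s (from energy = 139 eV, via p = E/c).
Ratio = 2.696 × 10^-27 / 7.429 × 10^-26 = 0.0363.

0.0363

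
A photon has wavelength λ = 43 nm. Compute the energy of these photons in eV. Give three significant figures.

Use h = 6.62607015e-34 J·s, c = 2.99792458e8 m/s, 1 eV = 1.602176634e-19 J.
First convert: λ = 43 nm = 4.3e-8 m.
For a photon E = hc/λ, so E = 4.620e-18 J.
Converting to eV: E = 28.83 eV ≈ 28.8 eV.

28.8 eV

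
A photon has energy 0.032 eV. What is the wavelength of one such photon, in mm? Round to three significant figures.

0.0387 mm

Convert to SI: E = 0.032 eV = 5.1270e-21 J.
Apply λ = hc/E: λ = 3.875e-5 m.
Converting to mm: λ = 0.03875 mm ≈ 0.0387 mm.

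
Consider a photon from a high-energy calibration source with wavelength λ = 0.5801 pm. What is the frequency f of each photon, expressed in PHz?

5.17e5 PHz

Take c = 2.99792458e8 m/s.
First convert: λ = 0.5801 pm = 5.801e-13 m.
The photon relation is f = c/λ, giving f = 5.168e20 Hz.
Converting to PHz: f = 516800 PHz ≈ 5.17e5 PHz.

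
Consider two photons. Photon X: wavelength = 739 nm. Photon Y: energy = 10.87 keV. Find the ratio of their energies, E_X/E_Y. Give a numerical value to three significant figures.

E_X = 2.688e-19 J (from wavelength = 739 nm, via E = hc/λ).
E_Y = 1.742e-15 J (from energy = 10.87 keV, via E given directly).
Ratio = 2.688e-19 / 1.742e-15 = 1.54e-4.

1.54e-4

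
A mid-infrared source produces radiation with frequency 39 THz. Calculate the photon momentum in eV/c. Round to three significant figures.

Use h = 6.62607015e-34 J·s, c = 2.99792458e8 m/s, 1 eV = 1.602176634e-19 J.
In SI units: f = 39 THz = 3.9e13 Hz.
Apply p = hf/c: p = 8.620e-29 kg·m/s.
Converting to eV/c: p = 0.1613 eV/c ≈ 0.161 eV/c.

0.161 eV/c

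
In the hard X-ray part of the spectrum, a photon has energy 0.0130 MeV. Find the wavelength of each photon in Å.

0.954 Å

In SI units: E = 0.0130 MeV = 2.0828e-15 J.
Apply λ = hc/E: λ = 9.537e-11 m.
Converting to Å: λ = 0.9537 Å ≈ 0.954 Å.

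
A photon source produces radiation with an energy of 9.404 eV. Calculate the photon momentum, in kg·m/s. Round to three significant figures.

5.03e-27 kg·m/s

Use c = 2.99792458e8 m/s, 1 eV = 1.602176634e-19 J.
In SI units: E = 9.404 eV = 1.5067e-18 J.
The photon relation is p = E/c, giving p = 5.026e-27 kg·m/s.
So p ≈ 5.03e-27 kg·m/s.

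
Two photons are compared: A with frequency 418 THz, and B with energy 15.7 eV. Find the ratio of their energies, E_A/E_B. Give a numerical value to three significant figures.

E_A = 2.770·10^-19 J (from frequency = 418 THz, via E = hf).
E_B = 2.515·10^-18 J (from energy = 15.7 eV, via E given directly).
Ratio = 2.770·10^-19 / 2.515·10^-18 = 0.110.

0.110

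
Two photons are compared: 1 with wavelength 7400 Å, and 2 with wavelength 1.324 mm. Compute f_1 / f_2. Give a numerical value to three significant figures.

f_1 = 4.051e14 Hz (from wavelength = 7400 Å, via f = c/λ).
f_2 = 2.264e11 Hz (from wavelength = 1.324 mm, via f = c/λ).
Ratio = 4.051e14 / 2.264e11 = 1790.

1790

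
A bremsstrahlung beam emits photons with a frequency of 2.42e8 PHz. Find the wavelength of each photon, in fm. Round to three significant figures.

Take c = 2.99792458e8 m/s.
Convert to SI: f = 2.42e8 PHz = 2.42e23 Hz.
Since λ = c/f for a photon, λ = 1.239e-15 m.
Converting to fm: λ = 1.239 fm ≈ 1.24 fm.

1.24 fm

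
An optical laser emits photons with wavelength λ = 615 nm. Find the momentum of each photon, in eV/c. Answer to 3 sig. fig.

2.02 eV/c

Take h = 6.62607015 × 10^-34 J·s, c = 2.99792458 × 10^8 m/s, 1 eV = 1.602176634 × 10^-19 J.
First convert: λ = 615 nm = 6.15 × 10^-7 m.
Apply p = h/λ: p = 1.077 × 10^-27 kg·m/s.
Converting to eV/c: p = 2.016 eV/c ≈ 2.02 eV/c.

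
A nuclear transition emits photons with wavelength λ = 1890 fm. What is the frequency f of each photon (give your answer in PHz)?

(c = 2.99792458e8 m/s.)
First convert: λ = 1890 fm = 1.89e-12 m.
The photon relation is f = c/λ, giving f = 1.586e20 Hz.
Converting to PHz: f = 158600 PHz ≈ 1.59e5 PHz.

1.59e5 PHz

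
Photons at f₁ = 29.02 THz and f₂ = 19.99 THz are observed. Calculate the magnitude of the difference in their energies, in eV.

Using E = hf: E₁ = 1.9229 × 10^-20 J, E₂ = 1.3246 × 10^-20 J.
|ΔE| = |1.9229 × 10^-20 − 1.3246 × 10^-20| = 5.98 × 10^-21 J = 0.0373 eV.

0.0373 eV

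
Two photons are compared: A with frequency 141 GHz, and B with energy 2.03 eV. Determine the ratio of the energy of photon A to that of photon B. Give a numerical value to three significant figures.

2.87e-4

E_A = 9.343e-23 J (from frequency = 141 GHz, via E = hf).
E_B = 3.252e-19 J (from energy = 2.03 eV, via E given directly).
Ratio = 9.343e-23 / 3.252e-19 = 2.87e-4.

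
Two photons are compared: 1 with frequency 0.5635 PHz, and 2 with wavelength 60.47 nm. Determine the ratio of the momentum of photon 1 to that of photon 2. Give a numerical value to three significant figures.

p_1 = 1.245 × 10^-27 kg·m/s (from frequency = 0.5635 PHz, via p = hf/c).
p_2 = 1.096 × 10^-26 kg·m/s (from wavelength = 60.47 nm, via p = h/λ).
Ratio = 1.245 × 10^-27 / 1.096 × 10^-26 = 0.114.

0.114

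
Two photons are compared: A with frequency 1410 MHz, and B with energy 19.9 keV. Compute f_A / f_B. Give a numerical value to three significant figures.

2.93 × 10^-10

f_A = 1.410 × 10^9 Hz (from frequency = 1410 MHz, via f given directly).
f_B = 4.812 × 10^18 Hz (from energy = 19.9 keV, via f = E/h).
Ratio = 1.410 × 10^9 / 4.812 × 10^18 = 2.93 × 10^-10.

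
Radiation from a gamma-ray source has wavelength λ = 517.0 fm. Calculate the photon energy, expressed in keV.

First convert: λ = 517.0 fm = 5.170 × 10^-13 m.
Since E = hc/λ for a photon, E = 3.842 × 10^-13 J.
Converting to keV: E = 2398 keV ≈ 2400 keV.

2400 keV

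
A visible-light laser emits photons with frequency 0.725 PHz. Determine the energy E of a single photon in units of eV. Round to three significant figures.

Take h = 6.62607015 × 10^-34 J·s, 1 eV = 1.602176634 × 10^-19 J.
First convert: f = 0.725 PHz = 7.25 × 10^14 Hz.
Apply E = hf: E = 4.804 × 10^-19 J.
Converting to eV: E = 2.998 eV ≈ 3.00 eV.

3.00 eV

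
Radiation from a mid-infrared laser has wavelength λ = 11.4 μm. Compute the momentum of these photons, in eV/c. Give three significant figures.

0.109 eV/c

Use h = 6.62607015 × 10^-34 J·s, c = 2.99792458 × 10^8 m/s, 1 eV = 1.602176634 × 10^-19 J.
Convert to SI: λ = 11.4 μm = 1.14 × 10^-5 m.
For a photon p = h/λ, so p = 5.812 × 10^-29 kg·m/s.
Converting to eV/c: p = 0.1088 eV/c ≈ 0.109 eV/c.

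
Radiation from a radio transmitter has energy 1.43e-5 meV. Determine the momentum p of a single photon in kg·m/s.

7.64e-36 kg·m/s

Take c = 2.99792458e8 m/s, 1 eV = 1.602176634e-19 J.
In SI units: E = 1.43e-5 meV = 2.2911e-27 J.
Apply p = E/c: p = 7.642e-36 kg·m/s.
So p ≈ 7.64e-36 kg·m/s.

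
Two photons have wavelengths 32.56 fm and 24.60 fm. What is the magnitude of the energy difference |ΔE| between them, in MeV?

Using E = hc/λ: E₁ = 6.1009 × 10^-12 J, E₂ = 8.0750 × 10^-12 J.
|ΔE| = |6.1009 × 10^-12 − 8.0750 × 10^-12| = 1.97 × 10^-12 J = 12.3 MeV.

12.3 MeV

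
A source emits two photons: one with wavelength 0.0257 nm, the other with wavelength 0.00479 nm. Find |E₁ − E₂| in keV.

211 keV

Using E = hc/λ: E₁ = 7.729e-15 J, E₂ = 4.147e-14 J.
|ΔE| = |7.729e-15 − 4.147e-14| = 3.37e-14 J = 211 keV.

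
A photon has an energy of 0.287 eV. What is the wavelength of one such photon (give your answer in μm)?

4.32 μm

In SI units: E = 0.287 eV = 4.5982e-20 J.
Apply λ = hc/E: λ = 4.320e-6 m.
Converting to μm: λ = 4.320 μm ≈ 4.32 μm.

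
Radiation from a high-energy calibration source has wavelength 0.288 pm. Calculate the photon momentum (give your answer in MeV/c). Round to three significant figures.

Take h = 6.62607015e-34 J·s, c = 2.99792458e8 m/s, 1 eV = 1.602176634e-19 J.
In SI units: λ = 0.288 pm = 2.88e-13 m.
For a photon p = h/λ, so p = 2.301e-21 kg·m/s.
Converting to MeV/c: p = 4.305 MeV/c ≈ 4.31 MeV/c.

4.31 MeV/c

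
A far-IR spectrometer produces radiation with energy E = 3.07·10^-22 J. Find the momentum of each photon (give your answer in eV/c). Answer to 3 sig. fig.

(c = 2.99792458·10^8 m/s, 1 eV = 1.602176634·10^-19 J.)
For a photon p = E/c, so p = 1.024·10^-30 kg·m/s.
Converting to eV/c: p = 0.001916 eV/c ≈ 1.92·10^-3 eV/c.

1.92·10^-3 eV/c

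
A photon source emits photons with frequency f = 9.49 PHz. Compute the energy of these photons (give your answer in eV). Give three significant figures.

(h = 6.62607015e-34 J·s, 1 eV = 1.602176634e-19 J.)
Convert to SI: f = 9.49 PHz = 9.49e15 Hz.
Since E = hf for a photon, E = 6.288e-18 J.
Converting to eV: E = 39.25 eV ≈ 39.2 eV.

39.2 eV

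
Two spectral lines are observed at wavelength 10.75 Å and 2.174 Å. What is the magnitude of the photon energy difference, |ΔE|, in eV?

Using E = hc/λ: E₁ = 1.8479e-16 J, E₂ = 9.1373e-16 J.
|ΔE| = |1.8479e-16 − 9.1373e-16| = 7.29e-16 J = 4550 eV.

4550 eV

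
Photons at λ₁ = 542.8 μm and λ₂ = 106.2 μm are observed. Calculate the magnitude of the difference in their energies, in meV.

Using E = hc/λ: E₁ = 3.6596·10^-22 J, E₂ = 1.8705·10^-21 J.
|ΔE| = |3.6596·10^-22 − 1.8705·10^-21| = 1.50·10^-21 J = 9.39 meV.

9.39 meV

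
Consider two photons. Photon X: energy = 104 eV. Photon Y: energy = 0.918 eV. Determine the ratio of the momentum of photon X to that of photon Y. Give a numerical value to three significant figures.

113

p_X = 5.558e-26 kg·m/s (from energy = 104 eV, via p = E/c).
p_Y = 4.906e-28 kg·m/s (from energy = 0.918 eV, via p = E/c).
Ratio = 5.558e-26 / 4.906e-28 = 113.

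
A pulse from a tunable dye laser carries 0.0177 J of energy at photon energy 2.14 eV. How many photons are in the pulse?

Per-photon energy: E = 3.429 × 10^-19 J (from energy = 2.14 eV).
N = E_total / E_photon = 0.0177 J / 3.429 × 10^-19 J = 5.16 × 10^16.

5.16 × 10^16 photons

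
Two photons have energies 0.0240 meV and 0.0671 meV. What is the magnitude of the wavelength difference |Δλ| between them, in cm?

3.32 cm

Using λ = hc/E: λ₁ = 0.05166 m, λ₂ = 0.01848 m.
|Δλ| = |0.05166 − 0.01848| = 0.0332 m = 3.32 cm.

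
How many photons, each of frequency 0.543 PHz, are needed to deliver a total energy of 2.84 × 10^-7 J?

7.89 × 10^11 photons

Per-photon energy: E = 3.598 × 10^-19 J (from frequency = 0.543 PHz).
N = E_total / E_photon = 2.84 × 10^-7 J / 3.598 × 10^-19 J = 7.89 × 10^11.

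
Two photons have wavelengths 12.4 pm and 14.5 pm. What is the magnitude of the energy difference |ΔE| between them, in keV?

Using E = hc/λ: E₁ = 1.602·10^-14 J, E₂ = 1.370·10^-14 J.
|ΔE| = |1.602·10^-14 − 1.370·10^-14| = 2.32·10^-15 J = 14.5 keV.

14.5 keV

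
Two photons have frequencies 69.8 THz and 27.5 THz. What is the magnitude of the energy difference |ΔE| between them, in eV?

0.175 eV

Using E = hf: E₁ = 4.625 × 10^-20 J, E₂ = 1.822 × 10^-20 J.
|ΔE| = |4.625 × 10^-20 − 1.822 × 10^-20| = 2.80 × 10^-20 J = 0.175 eV.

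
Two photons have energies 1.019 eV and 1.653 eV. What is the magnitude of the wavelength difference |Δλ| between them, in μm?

0.467 μm

Using λ = hc/E: λ₁ = 1.2167e-6 m, λ₂ = 7.5006e-7 m.
|Δλ| = |1.2167e-6 − 7.5006e-7| = 4.67e-7 m = 0.467 μm.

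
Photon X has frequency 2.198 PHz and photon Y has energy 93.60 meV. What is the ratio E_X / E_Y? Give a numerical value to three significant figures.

E_X = 1.456e-18 J (from frequency = 2.198 PHz, via E = hf).
E_Y = 1.500e-20 J (from energy = 93.60 meV, via E given directly).
Ratio = 1.456e-18 / 1.500e-20 = 97.1.

97.1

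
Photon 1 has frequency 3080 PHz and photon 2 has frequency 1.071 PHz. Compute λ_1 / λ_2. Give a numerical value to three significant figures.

λ_1 = 9.734 × 10^-11 m (from frequency = 3080 PHz, via λ = c/f).
λ_2 = 2.799 × 10^-7 m (from frequency = 1.071 PHz, via λ = c/f).
Ratio = 9.734 × 10^-11 / 2.799 × 10^-7 = 3.48 × 10^-4.

3.48 × 10^-4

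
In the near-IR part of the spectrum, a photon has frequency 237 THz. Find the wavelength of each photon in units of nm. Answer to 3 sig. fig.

1260 nm

Use c = 2.99792458 × 10^8 m/s.
First convert: f = 237 THz = 2.37 × 10^14 Hz.
Since λ = c/f for a photon, λ = 1.265 × 10^-6 m.
Converting to nm: λ = 1265 nm ≈ 1260 nm.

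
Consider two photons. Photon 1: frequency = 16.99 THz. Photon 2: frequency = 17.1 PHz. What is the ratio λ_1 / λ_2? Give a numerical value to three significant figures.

λ_1 = 1.765e-5 m (from frequency = 16.99 THz, via λ = c/f).
λ_2 = 1.753e-8 m (from frequency = 17.1 PHz, via λ = c/f).
Ratio = 1.765e-5 / 1.753e-8 = 1010.

1010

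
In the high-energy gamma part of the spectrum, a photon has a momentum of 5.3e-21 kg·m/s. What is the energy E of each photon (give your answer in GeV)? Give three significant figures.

9.92e-3 GeV

For a photon E = pc, so E = 1.589e-12 J.
Converting to GeV: E = 0.009917 GeV ≈ 9.92e-3 GeV.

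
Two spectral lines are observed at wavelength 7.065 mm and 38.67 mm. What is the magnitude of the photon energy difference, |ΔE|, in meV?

Using E = hc/λ: E₁ = 2.8117 × 10^-23 J, E₂ = 5.1369 × 10^-24 J.
|ΔE| = |2.8117 × 10^-23 − 5.1369 × 10^-24| = 2.30 × 10^-23 J = 0.143 meV.

0.143 meV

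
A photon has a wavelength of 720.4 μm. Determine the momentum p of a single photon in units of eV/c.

1.72 × 10^-3 eV/c

(h = 6.62607015 × 10^-34 J·s, c = 2.99792458 × 10^8 m/s, 1 eV = 1.602176634 × 10^-19 J.)
First convert: λ = 720.4 μm = 7.204 × 10^-4 m.
For a photon p = h/λ, so p = 9.198 × 10^-31 kg·m/s.
Converting to eV/c: p = 0.001721 eV/c ≈ 1.72 × 10^-3 eV/c.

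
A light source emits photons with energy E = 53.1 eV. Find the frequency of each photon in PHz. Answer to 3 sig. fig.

(h = 6.62607015 × 10^-34 J·s, 1 eV = 1.602176634 × 10^-19 J.)
First convert: E = 53.1 eV = 8.5076 × 10^-18 J.
For a photon f = E/h, so f = 1.284 × 10^16 Hz.
Converting to PHz: f = 12.84 PHz ≈ 12.8 PHz.

12.8 PHz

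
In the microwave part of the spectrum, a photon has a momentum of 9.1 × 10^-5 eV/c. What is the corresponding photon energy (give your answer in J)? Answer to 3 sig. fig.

Use c = 2.99792458 × 10^8 m/s, 1 eV = 1.602176634 × 10^-19 J.
First convert: p = 9.1 × 10^-5 eV/c = 4.8633 × 10^-32 kg·m/s.
Apply E = pc: E = 1.458 × 10^-23 J.
So E ≈ 1.46 × 10^-23 J.

1.46 × 10^-23 J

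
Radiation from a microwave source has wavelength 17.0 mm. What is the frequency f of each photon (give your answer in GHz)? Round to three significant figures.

First convert: λ = 17.0 mm = 0.0170 m.
Since f = c/λ for a photon, f = 1.763 × 10^10 Hz.
Converting to GHz: f = 17.63 GHz ≈ 17.6 GHz.

17.6 GHz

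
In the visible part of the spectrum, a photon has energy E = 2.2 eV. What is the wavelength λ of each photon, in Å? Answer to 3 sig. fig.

5640 Å

Use h = 6.62607015e-34 J·s, c = 2.99792458e8 m/s, 1 eV = 1.602176634e-19 J.
First convert: E = 2.2 eV = 3.5248e-19 J.
For a photon λ = hc/E, so λ = 5.636e-7 m.
Converting to Å: λ = 5636 Å ≈ 5640 Å.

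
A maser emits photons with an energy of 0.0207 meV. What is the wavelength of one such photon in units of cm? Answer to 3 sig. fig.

Convert to SI: E = 0.0207 meV = 3.3165e-24 J.
For a photon λ = hc/E, so λ = 0.05990 m.
Converting to cm: λ = 5.990 cm ≈ 5.99 cm.

5.99 cm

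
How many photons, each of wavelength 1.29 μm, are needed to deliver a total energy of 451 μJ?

2.93e15 photons

Per-photon energy: E = 1.540e-19 J (from wavelength = 1.29 μm).
N = E_total / E_photon = 4.51e-4 J / 1.540e-19 J = 2.93e15.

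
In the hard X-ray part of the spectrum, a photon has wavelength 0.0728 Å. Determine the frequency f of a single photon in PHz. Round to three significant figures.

Use c = 2.99792458e8 m/s.
In SI units: λ = 0.0728 Å = 7.28e-12 m.
The photon relation is f = c/λ, giving f = 4.118e19 Hz.
Converting to PHz: f = 41180 PHz ≈ 4.12e4 PHz.

4.12e4 PHz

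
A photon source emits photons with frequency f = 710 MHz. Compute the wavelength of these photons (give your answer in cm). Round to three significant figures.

42.2 cm

(c = 2.99792458 × 10^8 m/s.)
First convert: f = 710 MHz = 7.1 × 10^8 Hz.
Since λ = c/f for a photon, λ = 0.4222 m.
Converting to cm: λ = 42.22 cm ≈ 42.2 cm.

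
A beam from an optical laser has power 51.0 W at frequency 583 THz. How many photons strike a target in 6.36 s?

8.40e20 photons

Total energy: E_total = P·t = 51.0 × 6.36 = 324.4 J.
Per-photon energy: E = 3.863e-19 J.
N = E_total / E_photon = 8.40e20.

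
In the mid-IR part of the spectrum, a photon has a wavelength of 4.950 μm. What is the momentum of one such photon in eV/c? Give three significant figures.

Use h = 6.62607015·10^-34 J·s, c = 2.99792458·10^8 m/s, 1 eV = 1.602176634·10^-19 J.
Convert to SI: λ = 4.950 μm = 4.950·10^-6 m.
For a photon p = h/λ, so p = 1.339·10^-28 kg·m/s.
Converting to eV/c: p = 0.2505 eV/c ≈ 0.250 eV/c.

0.250 eV/c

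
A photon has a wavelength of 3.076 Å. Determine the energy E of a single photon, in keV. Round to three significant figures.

4.03 keV

Convert to SI: λ = 3.076 Å = 3.076e-10 m.
For a photon E = hc/λ, so E = 6.458e-16 J.
Converting to keV: E = 4.031 keV ≈ 4.03 keV.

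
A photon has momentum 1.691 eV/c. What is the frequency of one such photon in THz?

409 THz

First convert: p = 1.691 eV/c = 9.0372e-28 kg·m/s.
Apply f = pc/h: f = 4.089e14 Hz.
Converting to THz: f = 408.9 THz ≈ 409 THz.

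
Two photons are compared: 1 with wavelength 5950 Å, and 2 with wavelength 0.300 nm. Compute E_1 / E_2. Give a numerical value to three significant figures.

5.04e-4

E_1 = 3.339e-19 J (from wavelength = 5950 Å, via E = hc/λ).
E_2 = 6.621e-16 J (from wavelength = 0.300 nm, via E = hc/λ).
Ratio = 3.339e-19 / 6.621e-16 = 5.04e-4.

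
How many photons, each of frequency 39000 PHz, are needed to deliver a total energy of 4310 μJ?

1.67 × 10^11 photons

Per-photon energy: E = 2.584 × 10^-14 J (from frequency = 39000 PHz).
N = E_total / E_photon = 0.00431 J / 2.584 × 10^-14 J = 1.67 × 10^11.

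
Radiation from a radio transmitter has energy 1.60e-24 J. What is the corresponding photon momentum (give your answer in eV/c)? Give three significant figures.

Use c = 2.99792458e8 m/s, 1 eV = 1.602176634e-19 J.
The photon relation is p = E/c, giving p = 5.337e-33 kg·m/s.
Converting to eV/c: p = 9.986e-6 eV/c ≈ 9.99e-6 eV/c.

9.99e-6 eV/c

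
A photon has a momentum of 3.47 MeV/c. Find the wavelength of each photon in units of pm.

0.357 pm

Use h = 6.62607015·10^-34 J·s, c = 2.99792458·10^8 m/s, 1 eV = 1.602176634·10^-19 J.
Convert to SI: p = 3.47 MeV/c = 1.8545·10^-21 kg·m/s.
For a photon λ = h/p, so λ = 3.573·10^-13 m.
Converting to pm: λ = 0.3573 pm ≈ 0.357 pm.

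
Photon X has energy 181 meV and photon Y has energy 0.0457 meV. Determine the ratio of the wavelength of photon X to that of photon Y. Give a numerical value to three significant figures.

λ_X = 6.850 × 10^-6 m (from energy = 181 meV, via λ = hc/E).
λ_Y = 0.02713 m (from energy = 0.0457 meV, via λ = hc/E).
Ratio = 6.850 × 10^-6 / 0.02713 = 2.52 × 10^-4.

2.52 × 10^-4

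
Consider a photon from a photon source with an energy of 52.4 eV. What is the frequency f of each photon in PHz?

12.7 PHz

In SI units: E = 52.4 eV = 8.3954 × 10^-18 J.
Since f = E/h for a photon, f = 1.267 × 10^16 Hz.
Converting to PHz: f = 12.67 PHz ≈ 12.7 PHz.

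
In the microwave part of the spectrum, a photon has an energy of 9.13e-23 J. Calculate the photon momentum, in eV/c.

5.70e-4 eV/c

The photon relation is p = E/c, giving p = 3.045e-31 kg·m/s.
Converting to eV/c: p = 5.698e-4 eV/c ≈ 5.70e-4 eV/c.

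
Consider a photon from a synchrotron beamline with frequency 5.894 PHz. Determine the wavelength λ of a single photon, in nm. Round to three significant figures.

50.9 nm

Convert to SI: f = 5.894 PHz = 5.894 × 10^15 Hz.
Since λ = c/f for a photon, λ = 5.086 × 10^-8 m.
Converting to nm: λ = 50.86 nm ≈ 50.9 nm.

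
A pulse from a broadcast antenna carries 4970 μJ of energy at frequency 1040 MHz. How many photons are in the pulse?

Per-photon energy: E = 6.891e-25 J (from frequency = 1040 MHz).
N = E_total / E_photon = 0.00497 J / 6.891e-25 J = 7.21e21.

7.21e21 photons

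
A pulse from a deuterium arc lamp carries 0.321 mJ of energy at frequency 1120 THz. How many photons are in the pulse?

Per-photon energy: E = 7.421e-19 J (from frequency = 1120 THz).
N = E_total / E_photon = 3.21e-4 J / 7.421e-19 J = 4.33e14.

4.33e14 photons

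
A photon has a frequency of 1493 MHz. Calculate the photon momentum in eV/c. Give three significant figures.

In SI units: f = 1493 MHz = 1.493 × 10^9 Hz.
The photon relation is p = hf/c, giving p = 3.300 × 10^-33 kg·m/s.
Converting to eV/c: p = 6.175 × 10^-6 eV/c ≈ 6.17 × 10^-6 eV/c.

6.17 × 10^-6 eV/c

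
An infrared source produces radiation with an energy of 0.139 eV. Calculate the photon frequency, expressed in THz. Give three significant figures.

Take h = 6.62607015e-34 J·s, 1 eV = 1.602176634e-19 J.
In SI units: E = 0.139 eV = 2.2270e-20 J.
Apply f = E/h: f = 3.361e13 Hz.
Converting to THz: f = 33.61 THz ≈ 33.6 THz.

33.6 THz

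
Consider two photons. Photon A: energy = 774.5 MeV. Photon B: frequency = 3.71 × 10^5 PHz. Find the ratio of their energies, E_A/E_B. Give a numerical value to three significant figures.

505

E_A = 1.241 × 10^-10 J (from energy = 774.5 MeV, via E given directly).
E_B = 2.458 × 10^-13 J (from frequency = 3.71 × 10^5 PHz, via E = hf).
Ratio = 1.241 × 10^-10 / 2.458 × 10^-13 = 505.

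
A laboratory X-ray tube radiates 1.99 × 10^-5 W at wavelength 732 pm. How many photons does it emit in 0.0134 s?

Total energy: E_total = P·t = 1.99 × 10^-5 × 0.0134 = 2.667 × 10^-7 J.
Per-photon energy: E = 2.714 × 10^-16 J.
N = E_total / E_photon = 9.83 × 10^8.

9.83 × 10^8 photons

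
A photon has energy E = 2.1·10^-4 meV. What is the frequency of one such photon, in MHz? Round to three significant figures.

Convert to SI: E = 2.1·10^-4 meV = 3.3646·10^-26 J.
Since f = E/h for a photon, f = 5.078·10^7 Hz.
Converting to MHz: f = 50.78 MHz ≈ 50.8 MHz.

50.8 MHz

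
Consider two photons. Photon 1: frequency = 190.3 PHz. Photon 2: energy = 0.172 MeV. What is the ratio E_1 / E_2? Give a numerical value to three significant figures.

4.58e-3

E_1 = 1.261e-16 J (from frequency = 190.3 PHz, via E = hf).
E_2 = 2.756e-14 J (from energy = 0.172 MeV, via E given directly).
Ratio = 1.261e-16 / 2.756e-14 = 4.58e-3.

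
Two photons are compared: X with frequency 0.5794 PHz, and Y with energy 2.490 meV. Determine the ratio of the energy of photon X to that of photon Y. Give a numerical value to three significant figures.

E_X = 3.839 × 10^-19 J (from frequency = 0.5794 PHz, via E = hf).
E_Y = 3.989 × 10^-22 J (from energy = 2.490 meV, via E given directly).
Ratio = 3.839 × 10^-19 / 3.989 × 10^-22 = 962.

962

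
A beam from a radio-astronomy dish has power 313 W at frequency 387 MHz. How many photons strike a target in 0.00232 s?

Total energy: E_total = P·t = 313 × 0.00232 = 0.7262 J.
Per-photon energy: E = 2.564e-25 J.
N = E_total / E_photon = 2.83e24.

2.83e24 photons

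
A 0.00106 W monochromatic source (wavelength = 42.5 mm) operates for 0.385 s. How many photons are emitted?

8.73 × 10^19 photons

Total energy: E_total = P·t = 0.00106 × 0.385 = 4.081 × 10^-4 J.
Per-photon energy: E = 4.674 × 10^-24 J.
N = E_total / E_photon = 8.73 × 10^19.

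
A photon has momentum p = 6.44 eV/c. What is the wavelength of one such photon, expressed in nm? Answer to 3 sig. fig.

(h = 6.62607015e-34 J·s, c = 2.99792458e8 m/s, 1 eV = 1.602176634e-19 J.)
Convert to SI: p = 6.44 eV/c = 3.4417e-27 kg·m/s.
Apply λ = h/p: λ = 1.925e-7 m.
Converting to nm: λ = 192.5 nm ≈ 193 nm.

193 nm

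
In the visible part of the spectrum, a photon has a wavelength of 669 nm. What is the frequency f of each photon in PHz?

0.448 PHz

In SI units: λ = 669 nm = 6.69 × 10^-7 m.
The photon relation is f = c/λ, giving f = 4.481 × 10^14 Hz.
Converting to PHz: f = 0.4481 PHz ≈ 0.448 PHz.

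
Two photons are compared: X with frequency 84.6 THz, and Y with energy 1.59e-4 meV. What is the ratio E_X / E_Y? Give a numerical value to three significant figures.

E_X = 5.606e-20 J (from frequency = 84.6 THz, via E = hf).
E_Y = 2.547e-26 J (from energy = 1.59e-4 meV, via E given directly).
Ratio = 5.606e-20 / 2.547e-26 = 2.20e6.

2.20e6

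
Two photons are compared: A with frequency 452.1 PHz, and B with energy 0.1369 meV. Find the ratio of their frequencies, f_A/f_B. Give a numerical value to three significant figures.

f_A = 4.521·10^17 Hz (from frequency = 452.1 PHz, via f given directly).
f_B = 3.310·10^10 Hz (from energy = 0.1369 meV, via f = E/h).
Ratio = 4.521·10^17 / 3.310·10^10 = 1.37·10^7.

1.37·10^7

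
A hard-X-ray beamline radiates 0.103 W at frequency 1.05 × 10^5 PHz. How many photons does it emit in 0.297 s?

4.40 × 10^11 photons

Total energy: E_total = P·t = 0.103 × 0.297 = 0.03059 J.
Per-photon energy: E = 6.957 × 10^-14 J.
N = E_total / E_photon = 4.40 × 10^11.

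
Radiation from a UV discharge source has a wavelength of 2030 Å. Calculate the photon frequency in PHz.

(c = 2.99792458e8 m/s.)
First convert: λ = 2030 Å = 2.03e-7 m.
The photon relation is f = c/λ, giving f = 1.477e15 Hz.
Converting to PHz: f = 1.477 PHz ≈ 1.48 PHz.

1.48 PHz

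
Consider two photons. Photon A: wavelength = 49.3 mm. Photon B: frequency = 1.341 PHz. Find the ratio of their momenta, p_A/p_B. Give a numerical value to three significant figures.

4.53 × 10^-6

p_A = 1.344 × 10^-32 kg·m/s (from wavelength = 49.3 mm, via p = h/λ).
p_B = 2.964 × 10^-27 kg·m/s (from frequency = 1.341 PHz, via p = hf/c).
Ratio = 1.344 × 10^-32 / 2.964 × 10^-27 = 4.53 × 10^-6.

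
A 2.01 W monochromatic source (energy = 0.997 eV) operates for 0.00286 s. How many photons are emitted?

Total energy: E_total = P·t = 2.01 × 0.00286 = 0.005749 J.
Per-photon energy: E = 1.597·10^-19 J.
N = E_total / E_photon = 3.60·10^16.

3.60·10^16 photons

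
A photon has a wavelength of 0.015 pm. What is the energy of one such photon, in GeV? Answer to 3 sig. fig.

0.0827 GeV

In SI units: λ = 0.015 pm = 1.5 × 10^-14 m.
The photon relation is E = hc/λ, giving E = 1.324 × 10^-11 J.
Converting to GeV: E = 0.08266 GeV ≈ 0.0827 GeV.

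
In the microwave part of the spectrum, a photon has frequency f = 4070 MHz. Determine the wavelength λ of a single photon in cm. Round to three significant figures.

In SI units: f = 4070 MHz = 4.070 × 10^9 Hz.
For a photon λ = c/f, so λ = 0.07366 m.
Converting to cm: λ = 7.366 cm ≈ 7.37 cm.

7.37 cm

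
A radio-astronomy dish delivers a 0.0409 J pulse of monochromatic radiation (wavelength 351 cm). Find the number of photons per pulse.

7.23e23 photons

Per-photon energy: E = 5.659e-26 J (from wavelength = 351 cm).
N = E_total / E_photon = 0.0409 J / 5.659e-26 J = 7.23e23.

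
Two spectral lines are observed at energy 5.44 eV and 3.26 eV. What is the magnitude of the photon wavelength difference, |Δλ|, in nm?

Using λ = hc/E: λ₁ = 2.279·10^-7 m, λ₂ = 3.803·10^-7 m.
|Δλ| = |2.279·10^-7 − 3.803·10^-7| = 1.52·10^-7 m = 152 nm.

152 nm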